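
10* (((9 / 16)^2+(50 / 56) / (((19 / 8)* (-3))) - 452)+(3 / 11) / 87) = -73608051835 / 16291968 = -4518.06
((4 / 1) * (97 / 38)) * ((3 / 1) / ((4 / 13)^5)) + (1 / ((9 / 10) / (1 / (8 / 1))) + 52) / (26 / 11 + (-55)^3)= 93664114242991 / 8433096192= 11106.73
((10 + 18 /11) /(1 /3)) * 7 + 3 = 2721 /11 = 247.36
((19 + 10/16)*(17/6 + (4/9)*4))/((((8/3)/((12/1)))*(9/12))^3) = 39093/2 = 19546.50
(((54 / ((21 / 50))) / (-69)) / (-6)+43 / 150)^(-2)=583222500 / 208022929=2.80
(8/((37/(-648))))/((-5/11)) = 308.24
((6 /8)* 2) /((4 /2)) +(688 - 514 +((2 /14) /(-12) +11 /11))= 7381 /42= 175.74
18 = 18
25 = 25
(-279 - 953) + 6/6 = -1231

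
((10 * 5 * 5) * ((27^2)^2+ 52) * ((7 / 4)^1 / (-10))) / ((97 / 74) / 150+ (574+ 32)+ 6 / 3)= -258106288125 / 6748897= -38244.22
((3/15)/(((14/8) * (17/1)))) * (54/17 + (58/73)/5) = 0.02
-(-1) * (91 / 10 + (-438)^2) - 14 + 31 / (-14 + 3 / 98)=2626246899 / 13690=191836.88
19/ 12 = 1.58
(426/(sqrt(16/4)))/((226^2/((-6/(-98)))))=639/2502724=0.00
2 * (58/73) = 116/73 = 1.59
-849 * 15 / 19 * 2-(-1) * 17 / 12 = -305317 / 228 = -1339.11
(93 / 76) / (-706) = -93 / 53656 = -0.00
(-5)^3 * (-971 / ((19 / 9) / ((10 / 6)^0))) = 1092375 / 19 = 57493.42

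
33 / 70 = 0.47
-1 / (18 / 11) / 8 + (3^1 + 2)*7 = 5029 / 144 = 34.92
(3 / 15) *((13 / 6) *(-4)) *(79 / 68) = -1027 / 510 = -2.01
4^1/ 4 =1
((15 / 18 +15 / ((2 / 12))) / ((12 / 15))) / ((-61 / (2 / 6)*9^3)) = -2725 / 3201768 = -0.00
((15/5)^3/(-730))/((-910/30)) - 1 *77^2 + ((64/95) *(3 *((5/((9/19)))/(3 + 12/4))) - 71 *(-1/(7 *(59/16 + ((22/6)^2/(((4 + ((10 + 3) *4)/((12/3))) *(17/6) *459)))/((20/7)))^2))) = -5924.70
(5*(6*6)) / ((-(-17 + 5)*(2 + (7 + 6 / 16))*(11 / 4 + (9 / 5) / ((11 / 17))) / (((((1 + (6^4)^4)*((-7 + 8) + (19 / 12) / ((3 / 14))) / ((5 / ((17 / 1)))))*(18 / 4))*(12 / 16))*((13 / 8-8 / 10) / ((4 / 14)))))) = 55204158556606273137 / 243400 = 226804266871841.71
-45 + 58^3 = 195067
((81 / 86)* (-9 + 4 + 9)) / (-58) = -81 / 1247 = -0.06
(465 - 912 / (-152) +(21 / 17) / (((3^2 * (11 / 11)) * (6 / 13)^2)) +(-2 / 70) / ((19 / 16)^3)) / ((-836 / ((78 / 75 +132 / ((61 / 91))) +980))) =-186711084655817347 / 280962041283000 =-664.54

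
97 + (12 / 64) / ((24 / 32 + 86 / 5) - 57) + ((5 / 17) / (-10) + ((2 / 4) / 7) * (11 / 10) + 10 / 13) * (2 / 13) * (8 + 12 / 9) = 13216550843 / 134628780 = 98.17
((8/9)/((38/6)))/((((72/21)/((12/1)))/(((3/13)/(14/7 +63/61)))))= 1708/45695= 0.04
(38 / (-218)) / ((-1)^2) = -19 / 109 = -0.17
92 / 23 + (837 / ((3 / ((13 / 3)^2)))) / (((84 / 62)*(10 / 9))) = 487787 / 140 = 3484.19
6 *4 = 24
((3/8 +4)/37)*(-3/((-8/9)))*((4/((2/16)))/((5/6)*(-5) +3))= -405/37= -10.95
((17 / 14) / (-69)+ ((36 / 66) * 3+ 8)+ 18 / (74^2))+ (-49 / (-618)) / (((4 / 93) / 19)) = 267588835373 / 5993361528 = 44.65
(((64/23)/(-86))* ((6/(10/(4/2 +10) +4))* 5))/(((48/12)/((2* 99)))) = -285120/28681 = -9.94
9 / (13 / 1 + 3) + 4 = 73 / 16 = 4.56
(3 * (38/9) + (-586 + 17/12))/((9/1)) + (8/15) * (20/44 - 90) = -132229/1188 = -111.30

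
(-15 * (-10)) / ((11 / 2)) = 300 / 11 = 27.27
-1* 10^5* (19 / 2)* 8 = -7600000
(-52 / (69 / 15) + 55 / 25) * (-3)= 3141 / 115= 27.31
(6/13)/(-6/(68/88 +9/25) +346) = 1869/1379677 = 0.00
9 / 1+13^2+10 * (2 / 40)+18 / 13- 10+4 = 4521 / 26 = 173.88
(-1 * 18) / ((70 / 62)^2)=-17298 / 1225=-14.12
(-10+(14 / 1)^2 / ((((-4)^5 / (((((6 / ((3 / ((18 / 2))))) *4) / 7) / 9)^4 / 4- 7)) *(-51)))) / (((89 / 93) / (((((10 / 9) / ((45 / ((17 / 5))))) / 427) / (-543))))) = 66269971 / 17472599786880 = 0.00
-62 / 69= -0.90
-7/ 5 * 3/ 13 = -21/ 65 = -0.32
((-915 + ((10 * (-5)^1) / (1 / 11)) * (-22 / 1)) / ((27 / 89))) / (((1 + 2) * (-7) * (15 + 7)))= -995465 / 12474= -79.80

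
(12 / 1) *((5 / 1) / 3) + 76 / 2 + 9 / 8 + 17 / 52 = 6183 / 104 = 59.45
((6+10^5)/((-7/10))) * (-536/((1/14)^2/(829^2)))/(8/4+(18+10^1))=343824392492522.67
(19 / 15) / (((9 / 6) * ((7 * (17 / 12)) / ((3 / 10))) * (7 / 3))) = 228 / 20825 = 0.01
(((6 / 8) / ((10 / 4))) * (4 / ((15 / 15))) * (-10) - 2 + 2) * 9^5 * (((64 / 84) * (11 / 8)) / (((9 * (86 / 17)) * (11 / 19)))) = -8476812 / 301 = -28162.17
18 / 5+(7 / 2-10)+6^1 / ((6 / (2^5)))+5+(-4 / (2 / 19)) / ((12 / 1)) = 464 / 15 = 30.93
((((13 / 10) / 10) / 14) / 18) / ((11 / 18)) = 13 / 15400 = 0.00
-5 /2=-2.50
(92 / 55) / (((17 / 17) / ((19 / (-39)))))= -1748 / 2145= -0.81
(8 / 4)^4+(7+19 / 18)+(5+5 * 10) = 1423 / 18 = 79.06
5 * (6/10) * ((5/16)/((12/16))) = 5/4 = 1.25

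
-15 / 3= -5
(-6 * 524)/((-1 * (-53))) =-3144/53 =-59.32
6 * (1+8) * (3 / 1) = 162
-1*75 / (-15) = 5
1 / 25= 0.04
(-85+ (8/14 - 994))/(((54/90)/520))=-19627400/21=-934638.10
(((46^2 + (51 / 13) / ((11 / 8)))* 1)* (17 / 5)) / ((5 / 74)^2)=28206503632 / 17875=1577986.22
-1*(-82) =82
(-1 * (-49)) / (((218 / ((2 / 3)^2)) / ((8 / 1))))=784 / 981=0.80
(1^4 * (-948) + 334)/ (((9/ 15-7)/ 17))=26095/ 16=1630.94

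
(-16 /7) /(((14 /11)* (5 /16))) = -1408 /245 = -5.75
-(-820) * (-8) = -6560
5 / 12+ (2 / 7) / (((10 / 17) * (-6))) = 47 / 140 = 0.34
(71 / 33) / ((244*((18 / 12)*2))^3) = 71 / 12943364544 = 0.00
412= 412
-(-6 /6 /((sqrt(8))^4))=1 /64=0.02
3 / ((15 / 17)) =17 / 5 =3.40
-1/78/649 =-1/50622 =-0.00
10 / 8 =5 / 4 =1.25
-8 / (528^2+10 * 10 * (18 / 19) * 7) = -19 / 663687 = -0.00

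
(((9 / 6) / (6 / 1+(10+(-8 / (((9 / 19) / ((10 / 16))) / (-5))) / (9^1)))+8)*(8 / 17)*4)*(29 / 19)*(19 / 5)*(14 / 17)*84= 2227790208 / 365585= 6093.77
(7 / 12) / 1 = 7 / 12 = 0.58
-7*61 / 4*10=-2135 / 2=-1067.50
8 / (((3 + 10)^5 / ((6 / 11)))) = 48 / 4084223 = 0.00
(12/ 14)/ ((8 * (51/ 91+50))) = 39/ 18404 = 0.00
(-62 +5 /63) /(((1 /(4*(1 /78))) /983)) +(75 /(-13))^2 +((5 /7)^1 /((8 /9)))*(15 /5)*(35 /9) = -786713489 /255528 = -3078.78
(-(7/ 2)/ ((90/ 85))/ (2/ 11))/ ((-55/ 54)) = 357/ 20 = 17.85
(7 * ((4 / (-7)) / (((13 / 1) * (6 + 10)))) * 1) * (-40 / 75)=2 / 195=0.01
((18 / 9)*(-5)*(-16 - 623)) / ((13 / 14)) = 89460 / 13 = 6881.54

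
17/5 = 3.40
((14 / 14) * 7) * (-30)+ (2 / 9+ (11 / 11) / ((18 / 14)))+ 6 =-203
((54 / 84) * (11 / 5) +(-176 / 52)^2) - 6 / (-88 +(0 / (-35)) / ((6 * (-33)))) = 3367267 / 260260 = 12.94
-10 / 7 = -1.43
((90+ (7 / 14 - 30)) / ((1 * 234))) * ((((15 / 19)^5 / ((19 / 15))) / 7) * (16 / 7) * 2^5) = 19602000000 / 29968226197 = 0.65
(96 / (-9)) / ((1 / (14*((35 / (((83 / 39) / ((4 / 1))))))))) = -815360 / 83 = -9823.61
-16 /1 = -16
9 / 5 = 1.80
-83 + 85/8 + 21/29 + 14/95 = -1575937/22040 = -71.50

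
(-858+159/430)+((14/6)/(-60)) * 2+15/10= -856.21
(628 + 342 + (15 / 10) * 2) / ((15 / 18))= 5838 / 5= 1167.60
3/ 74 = 0.04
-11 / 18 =-0.61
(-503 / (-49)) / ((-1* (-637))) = 503 / 31213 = 0.02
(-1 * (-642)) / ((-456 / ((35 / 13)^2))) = -131075 / 12844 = -10.21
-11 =-11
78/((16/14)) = 273/4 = 68.25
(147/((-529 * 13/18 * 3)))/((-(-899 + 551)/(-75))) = 11025/398866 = 0.03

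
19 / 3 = 6.33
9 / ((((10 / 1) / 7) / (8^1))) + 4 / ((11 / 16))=3092 / 55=56.22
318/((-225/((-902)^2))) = -86242024/75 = -1149893.65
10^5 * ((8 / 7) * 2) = 1600000 / 7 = 228571.43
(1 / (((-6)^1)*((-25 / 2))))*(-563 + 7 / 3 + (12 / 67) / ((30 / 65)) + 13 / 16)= -1799243 / 241200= -7.46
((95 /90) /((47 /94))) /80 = 19 /720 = 0.03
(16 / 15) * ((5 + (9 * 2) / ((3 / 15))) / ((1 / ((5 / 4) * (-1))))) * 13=-4940 / 3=-1646.67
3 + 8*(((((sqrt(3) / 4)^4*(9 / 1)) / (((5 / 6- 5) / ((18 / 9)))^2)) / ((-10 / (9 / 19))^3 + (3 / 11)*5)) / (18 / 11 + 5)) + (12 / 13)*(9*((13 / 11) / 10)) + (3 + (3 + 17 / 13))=11113073911886377 / 984372450668750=11.29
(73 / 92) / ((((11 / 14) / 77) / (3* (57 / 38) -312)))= -2199855 / 92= -23911.47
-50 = -50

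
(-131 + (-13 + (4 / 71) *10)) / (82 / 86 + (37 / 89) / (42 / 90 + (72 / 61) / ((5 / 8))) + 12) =-4199466602 / 384413809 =-10.92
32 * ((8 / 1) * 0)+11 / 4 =11 / 4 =2.75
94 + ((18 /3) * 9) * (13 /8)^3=83383 /256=325.71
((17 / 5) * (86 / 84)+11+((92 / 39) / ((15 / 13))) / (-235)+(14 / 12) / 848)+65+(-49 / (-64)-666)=-147080305993 / 251092800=-585.76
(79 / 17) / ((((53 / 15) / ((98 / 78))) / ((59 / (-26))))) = -1141945 / 304538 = -3.75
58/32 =29/16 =1.81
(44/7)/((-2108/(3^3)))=-0.08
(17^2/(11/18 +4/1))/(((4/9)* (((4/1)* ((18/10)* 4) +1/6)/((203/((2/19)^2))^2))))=1885734732981015/1154032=1634040245.83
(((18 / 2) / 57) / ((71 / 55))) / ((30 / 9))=99 / 2698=0.04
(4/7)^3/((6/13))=416/1029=0.40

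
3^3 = 27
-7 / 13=-0.54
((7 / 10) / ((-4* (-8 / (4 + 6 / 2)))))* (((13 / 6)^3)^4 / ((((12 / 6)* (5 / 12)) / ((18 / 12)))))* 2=1141606171001569 / 193491763200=5900.02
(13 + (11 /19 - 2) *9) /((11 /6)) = 24 /209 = 0.11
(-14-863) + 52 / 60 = -13142 / 15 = -876.13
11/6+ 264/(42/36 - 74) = -4697/2622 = -1.79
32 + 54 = 86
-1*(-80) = 80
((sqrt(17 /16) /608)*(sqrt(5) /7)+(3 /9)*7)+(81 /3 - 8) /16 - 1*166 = -7799 /48+sqrt(85) /17024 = -162.48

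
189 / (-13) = -189 / 13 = -14.54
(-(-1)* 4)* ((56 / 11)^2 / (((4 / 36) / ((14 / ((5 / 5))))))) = 1580544 / 121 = 13062.35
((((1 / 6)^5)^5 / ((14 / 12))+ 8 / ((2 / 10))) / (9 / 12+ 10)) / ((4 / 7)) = 1326746774730052730881 / 203750397547829526528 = 6.51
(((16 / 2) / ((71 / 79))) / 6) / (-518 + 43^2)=316 / 283503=0.00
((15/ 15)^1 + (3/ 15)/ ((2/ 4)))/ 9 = 0.16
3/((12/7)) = 7/4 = 1.75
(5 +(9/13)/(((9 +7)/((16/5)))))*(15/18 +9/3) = 3841/195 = 19.70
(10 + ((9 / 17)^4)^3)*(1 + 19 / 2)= 122356600838515911 / 1165244474459522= 105.01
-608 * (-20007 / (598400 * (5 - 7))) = -10.16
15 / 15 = 1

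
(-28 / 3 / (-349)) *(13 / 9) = 364 / 9423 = 0.04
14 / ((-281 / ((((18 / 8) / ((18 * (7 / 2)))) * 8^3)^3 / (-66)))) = 2097152 / 454377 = 4.62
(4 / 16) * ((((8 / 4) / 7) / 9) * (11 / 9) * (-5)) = -55 / 1134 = -0.05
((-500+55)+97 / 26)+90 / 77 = -881081 / 2002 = -440.10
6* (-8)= -48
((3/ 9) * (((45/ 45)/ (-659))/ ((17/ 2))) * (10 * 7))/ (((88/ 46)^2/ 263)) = -4869445/ 16266756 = -0.30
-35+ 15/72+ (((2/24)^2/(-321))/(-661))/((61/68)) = -32422317671/931898952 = -34.79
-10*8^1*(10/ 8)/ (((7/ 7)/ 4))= -400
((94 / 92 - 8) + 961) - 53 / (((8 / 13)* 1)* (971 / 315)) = 165457535 / 178664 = 926.08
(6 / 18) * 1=1 / 3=0.33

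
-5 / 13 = -0.38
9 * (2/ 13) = 18/ 13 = 1.38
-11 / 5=-2.20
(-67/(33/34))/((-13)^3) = 0.03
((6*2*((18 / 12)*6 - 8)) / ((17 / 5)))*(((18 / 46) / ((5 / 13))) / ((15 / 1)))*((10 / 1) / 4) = 234 / 391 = 0.60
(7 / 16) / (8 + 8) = 7 / 256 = 0.03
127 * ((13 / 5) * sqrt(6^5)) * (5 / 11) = 59436 * sqrt(6) / 11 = 13235.26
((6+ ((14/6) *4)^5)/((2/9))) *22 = 189330086/27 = 7012225.41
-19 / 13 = -1.46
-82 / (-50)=41 / 25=1.64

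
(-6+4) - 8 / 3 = -14 / 3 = -4.67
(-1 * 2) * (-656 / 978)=656 / 489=1.34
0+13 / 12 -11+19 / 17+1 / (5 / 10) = -1387 / 204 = -6.80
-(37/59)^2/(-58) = 1369/201898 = 0.01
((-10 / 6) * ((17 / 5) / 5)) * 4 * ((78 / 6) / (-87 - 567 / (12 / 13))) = 208 / 2475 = 0.08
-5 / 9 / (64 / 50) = -0.43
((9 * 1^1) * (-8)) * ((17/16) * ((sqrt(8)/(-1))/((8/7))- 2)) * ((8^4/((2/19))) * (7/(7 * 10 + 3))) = 41674752/73 + 36465408 * sqrt(2)/73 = 1277323.65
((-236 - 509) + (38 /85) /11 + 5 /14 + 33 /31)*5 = -301720163 /81158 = -3717.69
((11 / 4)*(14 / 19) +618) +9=629.03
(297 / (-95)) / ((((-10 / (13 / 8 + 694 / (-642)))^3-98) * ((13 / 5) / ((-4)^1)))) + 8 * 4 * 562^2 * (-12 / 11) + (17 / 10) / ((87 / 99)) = -74722648747821953302461891 / 6777057400669594610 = -11025824.98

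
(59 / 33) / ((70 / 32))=944 / 1155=0.82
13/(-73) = -13/73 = -0.18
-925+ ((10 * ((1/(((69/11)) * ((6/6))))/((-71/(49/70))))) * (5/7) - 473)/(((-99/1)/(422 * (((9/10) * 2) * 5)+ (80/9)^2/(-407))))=25030827862867/1453547997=17220.50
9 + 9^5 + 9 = 59067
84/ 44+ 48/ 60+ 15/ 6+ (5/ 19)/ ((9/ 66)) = 44761/ 6270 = 7.14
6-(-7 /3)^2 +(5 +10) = 140 /9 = 15.56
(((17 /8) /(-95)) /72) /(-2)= 17 /109440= 0.00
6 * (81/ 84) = 81/ 14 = 5.79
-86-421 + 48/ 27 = -4547/ 9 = -505.22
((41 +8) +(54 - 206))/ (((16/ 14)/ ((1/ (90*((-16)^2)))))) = -721/ 184320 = -0.00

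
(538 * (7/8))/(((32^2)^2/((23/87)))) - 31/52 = -2827446455/4743757824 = -0.60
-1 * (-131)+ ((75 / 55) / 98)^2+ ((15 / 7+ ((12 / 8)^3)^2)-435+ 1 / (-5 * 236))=-1593223033001 / 5485036480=-290.47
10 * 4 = 40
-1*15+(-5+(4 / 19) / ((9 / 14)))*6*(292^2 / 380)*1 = -34144193 / 5415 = -6305.48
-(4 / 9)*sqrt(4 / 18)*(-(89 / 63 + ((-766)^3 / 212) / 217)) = -2046.63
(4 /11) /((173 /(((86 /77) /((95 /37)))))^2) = 40500496 /17616253545275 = 0.00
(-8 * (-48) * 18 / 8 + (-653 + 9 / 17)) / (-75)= -3596 / 1275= -2.82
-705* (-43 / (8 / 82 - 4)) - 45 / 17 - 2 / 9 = -38047247 / 4896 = -7771.09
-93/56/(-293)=93/16408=0.01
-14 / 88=-7 / 44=-0.16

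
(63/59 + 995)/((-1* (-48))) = 3673/177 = 20.75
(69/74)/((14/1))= 69/1036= 0.07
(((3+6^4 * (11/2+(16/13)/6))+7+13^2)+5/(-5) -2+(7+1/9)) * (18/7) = 1773008/91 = 19483.60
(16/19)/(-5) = -16/95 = -0.17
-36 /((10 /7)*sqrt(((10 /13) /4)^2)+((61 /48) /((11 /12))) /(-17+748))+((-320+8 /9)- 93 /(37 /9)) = -127223819759 /269613783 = -471.87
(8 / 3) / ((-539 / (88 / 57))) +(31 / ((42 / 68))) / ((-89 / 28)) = -11780984 / 745731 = -15.80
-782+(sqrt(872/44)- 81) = -863+sqrt(2398)/11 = -858.55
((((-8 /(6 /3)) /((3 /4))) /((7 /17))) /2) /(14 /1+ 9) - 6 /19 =-5482 /9177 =-0.60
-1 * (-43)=43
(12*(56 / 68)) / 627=56 / 3553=0.02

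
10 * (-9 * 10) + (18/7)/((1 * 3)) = -6294/7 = -899.14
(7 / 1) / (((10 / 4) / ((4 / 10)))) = 28 / 25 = 1.12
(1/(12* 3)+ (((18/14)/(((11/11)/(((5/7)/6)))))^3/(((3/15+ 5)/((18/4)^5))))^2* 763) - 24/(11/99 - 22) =192062642049230636278001/155315143519054331904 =1236.60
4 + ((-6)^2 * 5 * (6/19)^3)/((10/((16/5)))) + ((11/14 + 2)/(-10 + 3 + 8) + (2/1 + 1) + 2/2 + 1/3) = 18628501/1440390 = 12.93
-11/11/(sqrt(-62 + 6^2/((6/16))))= -sqrt(34)/34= -0.17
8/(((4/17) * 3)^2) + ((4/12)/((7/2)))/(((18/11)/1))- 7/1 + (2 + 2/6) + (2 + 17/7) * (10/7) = 47029/2646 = 17.77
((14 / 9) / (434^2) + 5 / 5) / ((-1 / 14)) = -121087 / 8649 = -14.00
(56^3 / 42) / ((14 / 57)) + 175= 17199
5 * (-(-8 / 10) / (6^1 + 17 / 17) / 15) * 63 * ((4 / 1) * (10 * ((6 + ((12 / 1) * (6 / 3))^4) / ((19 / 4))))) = 127404288 / 19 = 6705488.84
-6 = -6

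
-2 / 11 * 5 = -10 / 11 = -0.91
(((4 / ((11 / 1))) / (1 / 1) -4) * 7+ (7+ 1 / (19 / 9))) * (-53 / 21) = 199174 / 4389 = 45.38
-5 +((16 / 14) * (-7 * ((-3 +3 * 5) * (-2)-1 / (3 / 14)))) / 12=127 / 9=14.11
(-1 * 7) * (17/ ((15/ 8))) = -63.47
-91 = -91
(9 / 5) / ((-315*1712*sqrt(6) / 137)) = -137*sqrt(6) / 1797600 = -0.00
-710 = -710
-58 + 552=494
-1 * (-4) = 4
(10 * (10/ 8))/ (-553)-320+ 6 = -347309/ 1106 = -314.02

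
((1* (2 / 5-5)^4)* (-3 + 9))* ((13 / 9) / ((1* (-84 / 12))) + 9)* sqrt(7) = 310063828* sqrt(7) / 13125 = 62502.99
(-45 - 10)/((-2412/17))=935/2412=0.39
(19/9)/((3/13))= 247/27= 9.15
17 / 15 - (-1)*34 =527 / 15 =35.13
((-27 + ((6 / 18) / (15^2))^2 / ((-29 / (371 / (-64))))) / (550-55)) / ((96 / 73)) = -1666756412917 / 40184812800000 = -0.04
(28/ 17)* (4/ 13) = 112/ 221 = 0.51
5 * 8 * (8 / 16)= 20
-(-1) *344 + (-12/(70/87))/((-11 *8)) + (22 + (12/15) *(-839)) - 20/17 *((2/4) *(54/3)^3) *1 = -97798499/26180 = -3735.62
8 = 8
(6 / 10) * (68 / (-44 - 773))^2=13872 / 3337445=0.00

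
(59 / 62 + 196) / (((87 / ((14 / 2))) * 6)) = 85477 / 32364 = 2.64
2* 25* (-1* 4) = -200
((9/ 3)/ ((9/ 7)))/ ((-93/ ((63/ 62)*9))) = -441/ 1922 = -0.23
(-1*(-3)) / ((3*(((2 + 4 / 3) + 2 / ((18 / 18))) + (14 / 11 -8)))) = -33 / 46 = -0.72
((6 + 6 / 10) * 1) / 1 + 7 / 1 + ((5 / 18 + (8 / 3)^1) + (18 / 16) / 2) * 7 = 27467 / 720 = 38.15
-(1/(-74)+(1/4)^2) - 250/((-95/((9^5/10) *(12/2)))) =93235.21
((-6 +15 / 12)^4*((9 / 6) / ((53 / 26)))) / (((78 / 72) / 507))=594654723 / 3392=175310.94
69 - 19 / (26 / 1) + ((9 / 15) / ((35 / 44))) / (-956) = 74238517 / 1087450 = 68.27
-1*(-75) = 75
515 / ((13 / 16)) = 633.85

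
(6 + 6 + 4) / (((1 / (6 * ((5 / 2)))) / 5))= 1200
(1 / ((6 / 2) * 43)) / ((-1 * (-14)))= 1 / 1806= 0.00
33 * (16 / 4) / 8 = 33 / 2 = 16.50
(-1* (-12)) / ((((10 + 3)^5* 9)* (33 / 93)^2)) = 3844 / 134779359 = 0.00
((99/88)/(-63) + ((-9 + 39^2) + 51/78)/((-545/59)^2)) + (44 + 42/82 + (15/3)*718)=32379147076527/8865602200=3652.22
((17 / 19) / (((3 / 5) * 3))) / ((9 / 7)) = 595 / 1539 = 0.39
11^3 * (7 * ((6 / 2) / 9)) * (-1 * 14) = -130438 / 3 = -43479.33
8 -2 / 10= 39 / 5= 7.80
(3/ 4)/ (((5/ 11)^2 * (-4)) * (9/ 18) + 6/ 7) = 2541/ 1504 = 1.69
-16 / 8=-2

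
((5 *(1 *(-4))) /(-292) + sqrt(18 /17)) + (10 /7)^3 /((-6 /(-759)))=3 *sqrt(34) /17 + 9236215 /25039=369.90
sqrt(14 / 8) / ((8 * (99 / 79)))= 79 * sqrt(7) / 1584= 0.13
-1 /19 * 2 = -2 /19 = -0.11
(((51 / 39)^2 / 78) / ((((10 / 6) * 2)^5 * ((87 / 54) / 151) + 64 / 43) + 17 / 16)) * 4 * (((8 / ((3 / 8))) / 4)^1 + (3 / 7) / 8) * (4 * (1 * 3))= 0.82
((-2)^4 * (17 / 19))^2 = 73984 / 361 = 204.94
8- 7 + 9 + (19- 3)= 26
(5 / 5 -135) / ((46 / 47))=-3149 / 23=-136.91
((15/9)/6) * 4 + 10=100/9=11.11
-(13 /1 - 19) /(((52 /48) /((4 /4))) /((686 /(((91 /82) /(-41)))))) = -23722272 /169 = -140368.47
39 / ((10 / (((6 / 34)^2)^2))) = 0.00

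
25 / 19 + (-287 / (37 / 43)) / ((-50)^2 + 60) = 2133521 / 1799680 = 1.19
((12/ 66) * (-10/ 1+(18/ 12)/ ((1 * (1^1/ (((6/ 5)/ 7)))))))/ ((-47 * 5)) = 0.01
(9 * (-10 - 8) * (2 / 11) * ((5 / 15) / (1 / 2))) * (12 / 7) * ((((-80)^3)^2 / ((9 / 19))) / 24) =-59768832000000 / 77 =-776218597402.60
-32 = -32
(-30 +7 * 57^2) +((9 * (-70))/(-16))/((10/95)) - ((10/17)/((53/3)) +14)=332620789/14416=23073.03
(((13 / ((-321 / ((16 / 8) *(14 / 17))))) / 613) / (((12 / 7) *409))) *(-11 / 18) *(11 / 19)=77077 / 1403734898394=0.00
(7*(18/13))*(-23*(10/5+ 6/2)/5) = -2898/13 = -222.92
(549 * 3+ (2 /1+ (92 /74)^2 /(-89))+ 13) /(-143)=-202497626 /17423263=-11.62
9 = 9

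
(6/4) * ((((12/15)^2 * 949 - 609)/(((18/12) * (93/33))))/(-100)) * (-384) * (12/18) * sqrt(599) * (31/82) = -352 * sqrt(599)/625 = -13.78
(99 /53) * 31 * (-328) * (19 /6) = -3187668 /53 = -60144.68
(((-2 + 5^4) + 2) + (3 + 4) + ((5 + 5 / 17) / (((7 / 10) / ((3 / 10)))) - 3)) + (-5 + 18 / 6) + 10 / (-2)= 624.27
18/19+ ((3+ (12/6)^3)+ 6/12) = 473/38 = 12.45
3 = 3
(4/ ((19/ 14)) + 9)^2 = 51529/ 361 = 142.74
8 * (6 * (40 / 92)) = 480 / 23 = 20.87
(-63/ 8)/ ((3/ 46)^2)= -3703/ 2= -1851.50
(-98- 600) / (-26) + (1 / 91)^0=362 / 13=27.85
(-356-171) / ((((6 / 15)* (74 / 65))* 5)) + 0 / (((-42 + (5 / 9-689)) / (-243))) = -34255 / 148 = -231.45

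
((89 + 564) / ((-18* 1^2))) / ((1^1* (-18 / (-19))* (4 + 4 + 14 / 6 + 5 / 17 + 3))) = -210919 / 75060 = -2.81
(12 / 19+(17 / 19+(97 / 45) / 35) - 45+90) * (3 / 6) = 1394143 / 59850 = 23.29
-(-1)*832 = 832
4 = 4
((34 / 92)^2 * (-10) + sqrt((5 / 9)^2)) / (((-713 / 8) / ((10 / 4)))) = 0.02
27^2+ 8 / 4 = 731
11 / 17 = 0.65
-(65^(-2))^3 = -1 / 75418890625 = -0.00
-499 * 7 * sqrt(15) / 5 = -3493 * sqrt(15) / 5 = -2705.67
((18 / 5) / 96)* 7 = 21 / 80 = 0.26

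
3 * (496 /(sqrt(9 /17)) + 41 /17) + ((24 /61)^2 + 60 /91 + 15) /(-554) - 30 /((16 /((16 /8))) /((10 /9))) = 14542407710 /4783557597 + 496 * sqrt(17) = 2048.10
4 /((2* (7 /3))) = 6 /7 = 0.86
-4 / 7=-0.57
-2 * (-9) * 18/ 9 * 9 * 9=2916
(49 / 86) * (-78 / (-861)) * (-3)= -273 / 1763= -0.15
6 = 6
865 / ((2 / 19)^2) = 312265 / 4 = 78066.25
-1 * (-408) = 408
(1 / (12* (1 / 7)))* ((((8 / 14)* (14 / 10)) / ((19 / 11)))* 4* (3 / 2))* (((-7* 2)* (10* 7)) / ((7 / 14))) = -60368 / 19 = -3177.26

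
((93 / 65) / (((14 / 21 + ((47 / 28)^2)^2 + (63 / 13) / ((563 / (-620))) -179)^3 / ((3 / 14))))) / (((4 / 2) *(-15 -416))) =1884161829587139124702916640768 / 28748131756061458266938614237618342869185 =0.00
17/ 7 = 2.43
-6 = -6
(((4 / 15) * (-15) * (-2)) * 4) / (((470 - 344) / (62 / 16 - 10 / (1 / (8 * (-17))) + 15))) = 7354 / 21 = 350.19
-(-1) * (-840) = -840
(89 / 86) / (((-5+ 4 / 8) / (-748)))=66572 / 387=172.02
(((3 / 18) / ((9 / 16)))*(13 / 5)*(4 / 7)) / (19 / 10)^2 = 8320 / 68229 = 0.12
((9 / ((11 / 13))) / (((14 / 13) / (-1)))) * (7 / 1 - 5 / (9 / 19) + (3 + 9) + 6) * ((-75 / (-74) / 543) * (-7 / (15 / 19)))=1043575 / 442002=2.36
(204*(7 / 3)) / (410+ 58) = 119 / 117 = 1.02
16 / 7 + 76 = 548 / 7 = 78.29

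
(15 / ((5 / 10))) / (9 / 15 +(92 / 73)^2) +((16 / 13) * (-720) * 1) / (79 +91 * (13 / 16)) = 14680976610 / 1854803977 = 7.92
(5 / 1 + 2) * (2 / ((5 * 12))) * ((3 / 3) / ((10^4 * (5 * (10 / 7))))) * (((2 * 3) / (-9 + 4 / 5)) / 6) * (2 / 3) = -49 / 184500000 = -0.00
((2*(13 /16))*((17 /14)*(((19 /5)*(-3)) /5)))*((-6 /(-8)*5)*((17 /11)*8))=-642447 /3080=-208.59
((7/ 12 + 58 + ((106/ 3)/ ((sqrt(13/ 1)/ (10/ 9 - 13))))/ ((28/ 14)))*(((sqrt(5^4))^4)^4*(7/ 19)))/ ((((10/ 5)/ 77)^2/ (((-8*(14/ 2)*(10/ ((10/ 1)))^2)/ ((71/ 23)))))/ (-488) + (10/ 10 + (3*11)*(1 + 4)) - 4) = 1404549519624561071395874023437500/ 452786441397 - 861102737923339009284973144531250000*sqrt(13)/ 1006544259225531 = 17449314264516243752.07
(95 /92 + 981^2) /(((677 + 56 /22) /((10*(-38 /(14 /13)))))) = -18504297163 /37030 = -499710.97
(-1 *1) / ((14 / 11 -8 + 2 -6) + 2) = 11 / 96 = 0.11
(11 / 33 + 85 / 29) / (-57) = -284 / 4959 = -0.06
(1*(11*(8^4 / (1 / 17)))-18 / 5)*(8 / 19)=30637936 / 95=322504.59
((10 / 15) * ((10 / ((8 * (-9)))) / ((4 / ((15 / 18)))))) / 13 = -25 / 16848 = -0.00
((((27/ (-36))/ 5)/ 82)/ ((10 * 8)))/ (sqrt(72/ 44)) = -sqrt(22)/ 262400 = -0.00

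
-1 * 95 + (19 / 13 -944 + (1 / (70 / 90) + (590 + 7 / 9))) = -364844 / 819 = -445.47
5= 5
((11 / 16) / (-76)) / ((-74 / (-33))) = -363 / 89984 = -0.00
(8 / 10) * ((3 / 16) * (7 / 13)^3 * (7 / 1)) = 7203 / 43940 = 0.16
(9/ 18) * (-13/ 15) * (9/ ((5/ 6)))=-4.68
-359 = -359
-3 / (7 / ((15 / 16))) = -45 / 112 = -0.40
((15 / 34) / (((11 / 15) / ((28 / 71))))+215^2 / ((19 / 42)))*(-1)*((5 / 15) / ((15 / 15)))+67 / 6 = -51536481379 / 1513578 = -34049.44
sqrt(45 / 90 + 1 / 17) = sqrt(646) / 34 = 0.75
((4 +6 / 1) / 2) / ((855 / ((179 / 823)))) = 179 / 140733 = 0.00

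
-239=-239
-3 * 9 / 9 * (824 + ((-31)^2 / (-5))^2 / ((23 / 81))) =-225837003 / 575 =-392760.01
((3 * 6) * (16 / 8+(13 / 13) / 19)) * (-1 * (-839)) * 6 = 3533868 / 19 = 185993.05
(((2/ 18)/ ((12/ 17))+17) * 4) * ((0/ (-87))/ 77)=0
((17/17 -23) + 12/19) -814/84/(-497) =-21.35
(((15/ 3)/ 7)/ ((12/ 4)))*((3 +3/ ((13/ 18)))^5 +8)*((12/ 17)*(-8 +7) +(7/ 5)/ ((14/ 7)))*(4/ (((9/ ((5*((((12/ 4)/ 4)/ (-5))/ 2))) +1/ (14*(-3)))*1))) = 27839416148/ 6368788829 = 4.37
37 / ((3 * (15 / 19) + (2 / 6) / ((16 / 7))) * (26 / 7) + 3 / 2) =118104 / 34597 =3.41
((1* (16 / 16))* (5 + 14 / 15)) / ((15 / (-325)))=-1157 / 9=-128.56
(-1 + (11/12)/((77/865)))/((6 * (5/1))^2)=781/75600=0.01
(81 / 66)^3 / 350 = 19683 / 3726800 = 0.01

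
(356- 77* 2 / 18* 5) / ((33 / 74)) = 208606 / 297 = 702.38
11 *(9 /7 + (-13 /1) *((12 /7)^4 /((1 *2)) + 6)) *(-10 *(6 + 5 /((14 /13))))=2614000125 /16807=155530.44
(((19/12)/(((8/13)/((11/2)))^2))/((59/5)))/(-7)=-1942655/1268736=-1.53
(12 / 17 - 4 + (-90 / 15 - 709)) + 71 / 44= -536077 / 748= -716.68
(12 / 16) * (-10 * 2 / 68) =-15 / 68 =-0.22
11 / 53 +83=4410 / 53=83.21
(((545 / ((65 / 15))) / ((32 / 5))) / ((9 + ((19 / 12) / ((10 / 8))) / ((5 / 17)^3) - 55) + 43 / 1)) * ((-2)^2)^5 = 245250000 / 570193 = 430.12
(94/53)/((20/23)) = 1081/530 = 2.04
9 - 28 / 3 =-1 / 3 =-0.33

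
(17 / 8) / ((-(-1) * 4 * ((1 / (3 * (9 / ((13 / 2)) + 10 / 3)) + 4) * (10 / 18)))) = 3519 / 14980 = 0.23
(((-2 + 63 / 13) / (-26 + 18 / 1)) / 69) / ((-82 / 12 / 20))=185 / 12259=0.02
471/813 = 157/271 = 0.58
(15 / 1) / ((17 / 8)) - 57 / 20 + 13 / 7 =14437 / 2380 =6.07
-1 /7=-0.14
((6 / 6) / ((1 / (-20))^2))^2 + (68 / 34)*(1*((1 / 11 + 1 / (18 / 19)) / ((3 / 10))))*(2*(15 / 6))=47531350 / 297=160038.22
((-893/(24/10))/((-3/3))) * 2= 4465/6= 744.17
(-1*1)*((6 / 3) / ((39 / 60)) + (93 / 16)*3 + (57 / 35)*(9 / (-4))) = -16.85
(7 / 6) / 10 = 0.12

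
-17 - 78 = -95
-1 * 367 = -367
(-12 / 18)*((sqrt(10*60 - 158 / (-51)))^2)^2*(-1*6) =3784218256 / 2601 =1454908.98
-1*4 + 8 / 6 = -8 / 3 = -2.67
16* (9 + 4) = 208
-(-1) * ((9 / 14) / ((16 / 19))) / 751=171 / 168224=0.00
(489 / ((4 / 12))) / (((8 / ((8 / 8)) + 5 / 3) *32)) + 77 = 75857 / 928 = 81.74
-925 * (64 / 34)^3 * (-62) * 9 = 16913203200 / 4913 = 3442540.85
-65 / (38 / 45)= -2925 / 38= -76.97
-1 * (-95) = 95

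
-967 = -967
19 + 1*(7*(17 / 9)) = 290 / 9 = 32.22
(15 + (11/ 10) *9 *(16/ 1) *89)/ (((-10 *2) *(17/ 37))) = -1535.78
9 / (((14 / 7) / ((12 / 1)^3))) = 7776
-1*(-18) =18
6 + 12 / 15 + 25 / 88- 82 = -32963 / 440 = -74.92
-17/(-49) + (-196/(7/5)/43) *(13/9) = -82601/18963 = -4.36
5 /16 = 0.31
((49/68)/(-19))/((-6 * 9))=49/69768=0.00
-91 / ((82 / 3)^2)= -819 / 6724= -0.12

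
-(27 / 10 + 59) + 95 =33.30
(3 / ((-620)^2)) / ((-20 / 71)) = -213 / 7688000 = -0.00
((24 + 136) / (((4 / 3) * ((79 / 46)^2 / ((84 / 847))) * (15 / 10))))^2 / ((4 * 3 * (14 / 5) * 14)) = 429835776000 / 27943138660129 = 0.02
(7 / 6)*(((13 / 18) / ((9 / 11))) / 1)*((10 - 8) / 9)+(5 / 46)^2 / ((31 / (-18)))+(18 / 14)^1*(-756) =-34852442174 / 35864613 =-971.78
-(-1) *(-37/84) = -37/84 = -0.44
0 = 0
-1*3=-3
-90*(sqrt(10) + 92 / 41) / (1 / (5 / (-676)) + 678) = -225*sqrt(10) / 1357 - 900 / 2419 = -0.90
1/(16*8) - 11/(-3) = 1411/384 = 3.67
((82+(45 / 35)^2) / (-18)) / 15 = -4099 / 13230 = -0.31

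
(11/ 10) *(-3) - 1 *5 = -83/ 10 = -8.30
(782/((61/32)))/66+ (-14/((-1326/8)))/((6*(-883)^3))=5711134325362684/918838986332553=6.22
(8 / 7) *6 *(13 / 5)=624 / 35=17.83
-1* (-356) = 356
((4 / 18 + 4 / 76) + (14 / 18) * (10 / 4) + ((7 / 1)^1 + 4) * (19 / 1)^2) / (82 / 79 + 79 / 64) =1748.51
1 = 1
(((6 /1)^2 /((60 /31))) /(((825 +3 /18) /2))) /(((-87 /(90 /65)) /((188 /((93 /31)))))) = -419616 /9332635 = -0.04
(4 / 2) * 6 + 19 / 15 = 199 / 15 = 13.27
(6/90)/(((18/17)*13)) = 17/3510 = 0.00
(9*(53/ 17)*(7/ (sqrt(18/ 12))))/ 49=159*sqrt(6)/ 119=3.27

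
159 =159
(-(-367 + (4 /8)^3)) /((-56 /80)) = -524.11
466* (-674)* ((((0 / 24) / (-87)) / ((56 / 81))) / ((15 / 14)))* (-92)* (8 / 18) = 0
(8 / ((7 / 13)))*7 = 104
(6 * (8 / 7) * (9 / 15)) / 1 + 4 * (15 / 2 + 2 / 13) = 15802 / 455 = 34.73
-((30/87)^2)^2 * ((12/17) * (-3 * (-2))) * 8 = -5760000/12023777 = -0.48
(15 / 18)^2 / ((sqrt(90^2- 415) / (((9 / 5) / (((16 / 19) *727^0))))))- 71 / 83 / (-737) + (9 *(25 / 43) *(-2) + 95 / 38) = -41896029 / 5260706 + 19 *sqrt(7685) / 98368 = -7.95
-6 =-6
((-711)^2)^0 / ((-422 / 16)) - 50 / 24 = -5371 / 2532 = -2.12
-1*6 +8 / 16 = -5.50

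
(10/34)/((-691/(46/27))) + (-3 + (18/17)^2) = -10134661/5391873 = -1.88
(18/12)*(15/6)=15/4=3.75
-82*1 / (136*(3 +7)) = -41 / 680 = -0.06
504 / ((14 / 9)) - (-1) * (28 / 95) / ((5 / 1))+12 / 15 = 154308 / 475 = 324.86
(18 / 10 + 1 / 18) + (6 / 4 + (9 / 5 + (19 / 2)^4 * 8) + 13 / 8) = 23460221 / 360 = 65167.28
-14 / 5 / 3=-14 / 15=-0.93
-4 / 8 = -0.50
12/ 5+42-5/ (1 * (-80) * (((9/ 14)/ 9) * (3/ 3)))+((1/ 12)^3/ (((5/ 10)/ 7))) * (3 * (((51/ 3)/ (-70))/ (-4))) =104317/ 2304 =45.28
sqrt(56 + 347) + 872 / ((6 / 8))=sqrt(403) + 3488 / 3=1182.74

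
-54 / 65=-0.83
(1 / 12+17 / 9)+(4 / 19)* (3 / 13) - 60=-515551 / 8892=-57.98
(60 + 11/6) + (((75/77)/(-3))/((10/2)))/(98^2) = 137178719/2218524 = 61.83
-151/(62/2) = -151/31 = -4.87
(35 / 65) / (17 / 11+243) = 77 / 34970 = 0.00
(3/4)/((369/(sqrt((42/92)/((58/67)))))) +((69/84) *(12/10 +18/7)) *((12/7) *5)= sqrt(938469)/656328 +9108/343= 26.56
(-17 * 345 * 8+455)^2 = 2158996225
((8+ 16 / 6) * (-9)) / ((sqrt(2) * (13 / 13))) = -48 * sqrt(2) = -67.88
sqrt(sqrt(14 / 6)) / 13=3^(3 / 4) * 7^(1 / 4) / 39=0.10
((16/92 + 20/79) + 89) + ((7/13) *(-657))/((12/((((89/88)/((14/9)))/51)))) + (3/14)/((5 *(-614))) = 270499179463479/3037569895360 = 89.05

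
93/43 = 2.16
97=97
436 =436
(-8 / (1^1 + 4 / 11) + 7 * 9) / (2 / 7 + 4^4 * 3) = 5999 / 80670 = 0.07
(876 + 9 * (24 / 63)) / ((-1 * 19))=-324 / 7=-46.29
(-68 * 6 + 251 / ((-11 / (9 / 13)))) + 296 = -18275 / 143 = -127.80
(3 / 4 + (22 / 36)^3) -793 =-4619071 / 5832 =-792.02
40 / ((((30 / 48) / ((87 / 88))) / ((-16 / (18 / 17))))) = -31552 / 33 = -956.12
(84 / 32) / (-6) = -7 / 16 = -0.44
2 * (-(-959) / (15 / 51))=32606 / 5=6521.20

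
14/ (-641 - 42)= -14/ 683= -0.02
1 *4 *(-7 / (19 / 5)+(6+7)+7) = 1380 / 19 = 72.63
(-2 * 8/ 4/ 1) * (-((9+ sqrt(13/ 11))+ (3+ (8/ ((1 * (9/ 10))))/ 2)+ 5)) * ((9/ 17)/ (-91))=-772/ 1547 - 36 * sqrt(143)/ 17017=-0.52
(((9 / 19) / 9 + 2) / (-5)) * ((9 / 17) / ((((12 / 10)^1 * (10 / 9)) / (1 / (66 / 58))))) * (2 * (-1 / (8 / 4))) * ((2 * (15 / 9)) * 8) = 3.82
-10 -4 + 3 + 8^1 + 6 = 3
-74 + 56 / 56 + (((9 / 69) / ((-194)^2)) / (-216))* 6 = -758290129 / 10387536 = -73.00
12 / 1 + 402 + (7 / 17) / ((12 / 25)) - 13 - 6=80755 / 204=395.86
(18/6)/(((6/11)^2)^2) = 14641/432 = 33.89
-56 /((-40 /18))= 126 /5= 25.20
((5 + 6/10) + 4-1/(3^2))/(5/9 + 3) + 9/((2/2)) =1867/160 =11.67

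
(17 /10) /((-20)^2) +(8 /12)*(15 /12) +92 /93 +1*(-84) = -10189473 /124000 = -82.17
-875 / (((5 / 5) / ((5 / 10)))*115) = -175 / 46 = -3.80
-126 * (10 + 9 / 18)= -1323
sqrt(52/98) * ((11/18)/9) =11 * sqrt(26)/1134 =0.05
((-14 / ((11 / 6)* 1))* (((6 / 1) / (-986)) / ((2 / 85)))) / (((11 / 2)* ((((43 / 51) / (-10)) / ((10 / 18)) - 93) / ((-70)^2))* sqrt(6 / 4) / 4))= -2332400000* sqrt(6) / 92613037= -61.69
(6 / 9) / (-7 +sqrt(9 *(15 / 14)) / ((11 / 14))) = -242 / 1731 -22 *sqrt(210) / 4039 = -0.22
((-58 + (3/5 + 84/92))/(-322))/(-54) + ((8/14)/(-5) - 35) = -17555431/499905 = -35.12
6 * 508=3048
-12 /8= -3 /2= -1.50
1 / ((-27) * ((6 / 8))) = -4 / 81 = -0.05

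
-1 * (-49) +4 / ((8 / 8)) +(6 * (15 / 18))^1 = 58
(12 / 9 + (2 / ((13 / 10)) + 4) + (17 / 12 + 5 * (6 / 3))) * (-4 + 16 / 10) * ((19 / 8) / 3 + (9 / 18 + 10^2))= -177837 / 40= -4445.92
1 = 1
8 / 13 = 0.62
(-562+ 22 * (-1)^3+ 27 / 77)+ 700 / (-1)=-98841 / 77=-1283.65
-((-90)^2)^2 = -65610000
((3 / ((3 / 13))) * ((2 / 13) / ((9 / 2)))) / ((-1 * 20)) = -1 / 45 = -0.02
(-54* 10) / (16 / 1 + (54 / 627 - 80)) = 8.45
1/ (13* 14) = 1/ 182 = 0.01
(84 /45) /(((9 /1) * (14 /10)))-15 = -401 /27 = -14.85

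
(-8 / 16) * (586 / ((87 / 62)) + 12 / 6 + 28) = -19471 / 87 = -223.80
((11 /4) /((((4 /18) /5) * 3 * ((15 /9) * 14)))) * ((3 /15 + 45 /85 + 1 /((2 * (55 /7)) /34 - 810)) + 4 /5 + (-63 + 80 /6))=-3902390151 /91710920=-42.55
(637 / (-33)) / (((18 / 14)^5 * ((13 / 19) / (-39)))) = 203415121 / 649539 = 313.17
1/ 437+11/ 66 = 443/ 2622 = 0.17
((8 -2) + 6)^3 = 1728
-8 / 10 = -4 / 5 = -0.80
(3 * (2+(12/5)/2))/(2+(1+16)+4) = 48/115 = 0.42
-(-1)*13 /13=1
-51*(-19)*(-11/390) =-3553/130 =-27.33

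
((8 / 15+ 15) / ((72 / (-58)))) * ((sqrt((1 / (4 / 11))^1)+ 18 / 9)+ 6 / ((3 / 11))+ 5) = -195953 / 540 - 6757 * sqrt(11) / 1080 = -383.63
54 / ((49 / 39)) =2106 / 49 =42.98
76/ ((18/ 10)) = 380/ 9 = 42.22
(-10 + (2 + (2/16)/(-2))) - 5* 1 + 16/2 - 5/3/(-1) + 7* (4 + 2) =1853/48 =38.60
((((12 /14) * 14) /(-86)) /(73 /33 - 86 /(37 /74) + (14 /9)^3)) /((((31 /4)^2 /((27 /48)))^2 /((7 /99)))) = 275562 /52869577827035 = 0.00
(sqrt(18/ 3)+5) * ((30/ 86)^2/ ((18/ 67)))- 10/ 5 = 979/ 3698+1675 * sqrt(6)/ 3698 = 1.37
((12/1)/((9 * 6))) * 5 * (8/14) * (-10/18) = -200/567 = -0.35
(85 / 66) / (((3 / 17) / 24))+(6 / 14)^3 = 175.23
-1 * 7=-7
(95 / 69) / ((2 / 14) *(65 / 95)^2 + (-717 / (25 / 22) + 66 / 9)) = -6001625 / 2718143887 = -0.00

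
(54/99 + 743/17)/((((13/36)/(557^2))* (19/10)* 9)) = 102692419000/46189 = 2223308.99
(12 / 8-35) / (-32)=67 / 64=1.05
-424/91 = -4.66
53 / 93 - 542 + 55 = -45238 / 93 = -486.43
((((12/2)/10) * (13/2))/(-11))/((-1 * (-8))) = -39/880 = -0.04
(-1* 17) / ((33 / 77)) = -119 / 3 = -39.67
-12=-12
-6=-6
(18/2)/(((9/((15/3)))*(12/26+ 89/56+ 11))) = 3640/9501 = 0.38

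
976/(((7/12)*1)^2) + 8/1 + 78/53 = 7473430/2597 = 2877.72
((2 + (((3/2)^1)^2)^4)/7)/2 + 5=24993/3584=6.97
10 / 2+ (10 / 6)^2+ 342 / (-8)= -1259 / 36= -34.97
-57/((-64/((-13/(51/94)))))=-21.34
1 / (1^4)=1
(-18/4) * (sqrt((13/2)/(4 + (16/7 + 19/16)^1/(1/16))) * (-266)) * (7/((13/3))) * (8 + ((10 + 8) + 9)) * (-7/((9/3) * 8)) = -684285 * sqrt(75894)/28912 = -6520.23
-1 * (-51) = 51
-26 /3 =-8.67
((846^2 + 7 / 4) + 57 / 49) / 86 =140280907 / 16856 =8322.31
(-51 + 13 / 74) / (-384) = 3761 / 28416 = 0.13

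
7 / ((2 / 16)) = 56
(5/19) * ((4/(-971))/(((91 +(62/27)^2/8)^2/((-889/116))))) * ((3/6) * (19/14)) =337465035/502902346777039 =0.00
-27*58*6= -9396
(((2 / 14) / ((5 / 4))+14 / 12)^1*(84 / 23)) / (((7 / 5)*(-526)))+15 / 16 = 630841 / 677488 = 0.93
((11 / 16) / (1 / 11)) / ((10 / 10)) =121 / 16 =7.56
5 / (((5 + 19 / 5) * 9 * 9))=25 / 3564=0.01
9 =9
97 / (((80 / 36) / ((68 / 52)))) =57.08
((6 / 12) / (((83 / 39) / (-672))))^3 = -3935295.75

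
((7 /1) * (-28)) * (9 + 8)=-3332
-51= -51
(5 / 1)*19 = 95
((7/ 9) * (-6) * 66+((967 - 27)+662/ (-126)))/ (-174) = -39485/ 10962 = -3.60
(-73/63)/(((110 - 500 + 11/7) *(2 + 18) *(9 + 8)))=73/8320140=0.00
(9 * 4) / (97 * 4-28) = 1 / 10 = 0.10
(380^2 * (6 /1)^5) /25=44914176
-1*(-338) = 338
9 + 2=11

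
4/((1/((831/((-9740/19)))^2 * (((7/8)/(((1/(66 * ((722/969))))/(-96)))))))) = -4376579498676/100796825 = -43419.82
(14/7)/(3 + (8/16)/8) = 32/49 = 0.65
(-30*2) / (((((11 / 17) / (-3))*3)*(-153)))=-20 / 33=-0.61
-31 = -31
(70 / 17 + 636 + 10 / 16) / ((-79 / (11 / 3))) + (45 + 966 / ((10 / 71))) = 369263807 / 53720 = 6873.86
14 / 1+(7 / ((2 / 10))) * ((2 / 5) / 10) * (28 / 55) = 4046 / 275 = 14.71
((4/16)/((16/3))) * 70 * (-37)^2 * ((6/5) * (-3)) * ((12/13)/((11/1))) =-776223/572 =-1357.03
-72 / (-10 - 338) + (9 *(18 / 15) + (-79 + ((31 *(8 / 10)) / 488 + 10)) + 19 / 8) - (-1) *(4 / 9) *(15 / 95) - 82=-137.50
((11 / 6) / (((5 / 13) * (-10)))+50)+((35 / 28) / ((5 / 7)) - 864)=-121909 / 150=-812.73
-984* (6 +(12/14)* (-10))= 17712/7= 2530.29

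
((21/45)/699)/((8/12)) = 7/6990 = 0.00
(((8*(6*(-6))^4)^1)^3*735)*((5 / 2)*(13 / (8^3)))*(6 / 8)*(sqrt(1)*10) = 848910631643682177024000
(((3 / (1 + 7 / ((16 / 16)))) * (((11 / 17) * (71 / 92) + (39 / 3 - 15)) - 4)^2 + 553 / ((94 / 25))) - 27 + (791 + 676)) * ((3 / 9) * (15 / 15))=1470118963909 / 2759196288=532.81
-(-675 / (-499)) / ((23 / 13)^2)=-114075 / 263971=-0.43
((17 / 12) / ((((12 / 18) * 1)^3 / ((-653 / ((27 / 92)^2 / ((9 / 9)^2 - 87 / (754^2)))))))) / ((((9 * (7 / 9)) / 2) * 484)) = -115105480829 / 5379886512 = -21.40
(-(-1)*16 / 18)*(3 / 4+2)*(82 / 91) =1804 / 819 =2.20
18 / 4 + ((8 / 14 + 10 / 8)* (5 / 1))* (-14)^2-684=2211 / 2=1105.50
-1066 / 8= -533 / 4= -133.25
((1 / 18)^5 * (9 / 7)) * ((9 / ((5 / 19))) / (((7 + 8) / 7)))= 19 / 1749600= 0.00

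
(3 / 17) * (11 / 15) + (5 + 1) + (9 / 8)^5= 22091293 / 2785280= 7.93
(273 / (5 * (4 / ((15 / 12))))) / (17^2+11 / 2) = 273 / 4712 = 0.06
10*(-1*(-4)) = 40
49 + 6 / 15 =247 / 5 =49.40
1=1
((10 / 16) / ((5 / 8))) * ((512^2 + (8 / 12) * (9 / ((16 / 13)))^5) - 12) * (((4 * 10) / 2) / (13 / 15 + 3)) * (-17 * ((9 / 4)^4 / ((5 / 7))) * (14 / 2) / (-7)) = 1695115493239506975 / 1946157056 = 871006524.38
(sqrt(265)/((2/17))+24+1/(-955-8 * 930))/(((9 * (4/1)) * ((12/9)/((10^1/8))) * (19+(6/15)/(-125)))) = 125924375/3827475264+53125 * sqrt(265)/4559232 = 0.22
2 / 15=0.13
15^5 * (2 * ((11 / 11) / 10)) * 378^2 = 21700507500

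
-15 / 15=-1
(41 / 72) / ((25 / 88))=451 / 225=2.00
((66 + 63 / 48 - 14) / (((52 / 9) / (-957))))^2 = 53976777978321 / 692224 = 77975883.50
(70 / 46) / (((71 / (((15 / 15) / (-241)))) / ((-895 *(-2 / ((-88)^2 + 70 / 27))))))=-845775 / 41157379187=-0.00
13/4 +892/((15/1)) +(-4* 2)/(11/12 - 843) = 1521235/24252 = 62.73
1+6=7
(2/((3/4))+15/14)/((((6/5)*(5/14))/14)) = 122.11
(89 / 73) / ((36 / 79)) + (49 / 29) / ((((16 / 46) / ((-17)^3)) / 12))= -21826456943 / 76212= -286391.34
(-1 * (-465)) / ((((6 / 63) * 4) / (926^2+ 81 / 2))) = 16747297245 / 16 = 1046706077.81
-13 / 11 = -1.18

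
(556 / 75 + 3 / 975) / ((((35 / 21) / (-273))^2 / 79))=15719858.48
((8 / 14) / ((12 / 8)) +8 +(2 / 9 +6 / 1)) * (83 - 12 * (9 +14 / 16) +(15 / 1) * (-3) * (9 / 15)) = -57500 / 63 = -912.70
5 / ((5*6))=1 / 6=0.17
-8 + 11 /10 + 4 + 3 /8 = -101 /40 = -2.52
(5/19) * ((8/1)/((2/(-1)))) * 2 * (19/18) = -20/9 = -2.22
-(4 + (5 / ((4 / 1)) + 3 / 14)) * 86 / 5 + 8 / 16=-3272 / 35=-93.49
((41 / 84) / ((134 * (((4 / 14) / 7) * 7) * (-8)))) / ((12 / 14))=-287 / 154368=-0.00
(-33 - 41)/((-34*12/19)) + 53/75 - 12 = -40021/5100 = -7.85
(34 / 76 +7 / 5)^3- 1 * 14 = -52782449 / 6859000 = -7.70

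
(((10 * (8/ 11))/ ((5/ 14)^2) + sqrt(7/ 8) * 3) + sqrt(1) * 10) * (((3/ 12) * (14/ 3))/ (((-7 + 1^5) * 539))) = -1843/ 76230 - sqrt(14)/ 3696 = -0.03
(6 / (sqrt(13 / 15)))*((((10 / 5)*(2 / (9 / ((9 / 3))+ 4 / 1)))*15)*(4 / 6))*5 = 1200*sqrt(195) / 91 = 184.14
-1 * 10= -10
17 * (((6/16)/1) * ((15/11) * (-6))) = -2295/44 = -52.16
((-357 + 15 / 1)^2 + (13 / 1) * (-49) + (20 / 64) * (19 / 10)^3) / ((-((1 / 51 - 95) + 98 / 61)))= 165439984107 / 132793600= 1245.84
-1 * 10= -10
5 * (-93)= -465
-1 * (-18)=18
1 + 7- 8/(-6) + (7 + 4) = 61/3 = 20.33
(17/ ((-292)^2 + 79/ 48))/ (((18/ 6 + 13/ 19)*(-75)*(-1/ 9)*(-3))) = -7752/ 3581157125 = -0.00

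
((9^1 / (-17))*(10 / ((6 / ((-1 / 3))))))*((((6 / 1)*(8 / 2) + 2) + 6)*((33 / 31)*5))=26400 / 527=50.09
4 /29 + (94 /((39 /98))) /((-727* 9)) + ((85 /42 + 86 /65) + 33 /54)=1051514392 /259004655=4.06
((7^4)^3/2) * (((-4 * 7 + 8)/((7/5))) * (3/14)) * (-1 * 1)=21185643675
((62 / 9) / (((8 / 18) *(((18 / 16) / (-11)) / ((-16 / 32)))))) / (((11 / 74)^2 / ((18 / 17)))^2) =66930037632 / 384659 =173998.37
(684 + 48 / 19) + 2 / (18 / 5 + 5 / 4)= 1266028 / 1843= 686.94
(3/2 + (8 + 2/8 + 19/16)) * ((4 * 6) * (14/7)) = 525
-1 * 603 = -603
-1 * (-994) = 994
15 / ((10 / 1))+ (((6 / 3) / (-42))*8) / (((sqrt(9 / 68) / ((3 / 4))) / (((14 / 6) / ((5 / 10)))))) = 3 / 2 - 8*sqrt(17) / 9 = -2.16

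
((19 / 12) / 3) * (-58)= -551 / 18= -30.61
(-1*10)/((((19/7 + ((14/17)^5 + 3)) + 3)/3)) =-59633994/18075209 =-3.30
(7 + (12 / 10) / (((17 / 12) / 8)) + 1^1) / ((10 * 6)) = 314 / 1275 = 0.25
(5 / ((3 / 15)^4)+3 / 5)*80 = 250048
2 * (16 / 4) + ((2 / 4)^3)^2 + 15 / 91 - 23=-14.82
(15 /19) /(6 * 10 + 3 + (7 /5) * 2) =75 /6251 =0.01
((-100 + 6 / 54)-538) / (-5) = 5741 / 45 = 127.58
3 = 3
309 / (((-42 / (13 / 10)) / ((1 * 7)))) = -1339 / 20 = -66.95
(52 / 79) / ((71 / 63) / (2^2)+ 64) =13104 / 1279721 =0.01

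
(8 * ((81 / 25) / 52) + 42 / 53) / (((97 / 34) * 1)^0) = 22236 / 17225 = 1.29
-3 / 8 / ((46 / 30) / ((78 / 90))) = -39 / 184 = -0.21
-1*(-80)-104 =-24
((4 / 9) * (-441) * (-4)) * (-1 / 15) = -784 / 15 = -52.27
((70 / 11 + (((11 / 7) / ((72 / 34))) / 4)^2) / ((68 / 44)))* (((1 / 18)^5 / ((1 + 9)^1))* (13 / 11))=929618807 / 3590254178058240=0.00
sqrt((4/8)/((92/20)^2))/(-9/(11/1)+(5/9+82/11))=495 * sqrt(2)/32752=0.02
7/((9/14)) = 98/9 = 10.89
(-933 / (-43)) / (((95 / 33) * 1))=30789 / 4085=7.54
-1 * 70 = -70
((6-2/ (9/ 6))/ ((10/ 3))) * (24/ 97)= 168/ 485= 0.35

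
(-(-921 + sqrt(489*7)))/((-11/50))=-46050/11 + 50*sqrt(3423)/11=-3920.43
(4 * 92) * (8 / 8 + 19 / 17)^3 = 17169408 / 4913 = 3494.69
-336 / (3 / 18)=-2016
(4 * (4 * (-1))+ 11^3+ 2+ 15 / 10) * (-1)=-2637 / 2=-1318.50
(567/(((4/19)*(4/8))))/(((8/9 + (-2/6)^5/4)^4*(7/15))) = 10303029490826880/554680863361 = 18574.70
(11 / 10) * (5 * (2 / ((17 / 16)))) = 176 / 17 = 10.35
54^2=2916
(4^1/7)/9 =4/63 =0.06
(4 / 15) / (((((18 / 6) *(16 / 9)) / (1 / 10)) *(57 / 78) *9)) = 13 / 17100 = 0.00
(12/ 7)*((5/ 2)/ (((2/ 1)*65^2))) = 3/ 5915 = 0.00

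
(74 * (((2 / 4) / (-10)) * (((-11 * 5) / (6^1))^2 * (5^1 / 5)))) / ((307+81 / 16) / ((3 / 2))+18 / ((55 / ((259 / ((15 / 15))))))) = -1231175 / 1159509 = -1.06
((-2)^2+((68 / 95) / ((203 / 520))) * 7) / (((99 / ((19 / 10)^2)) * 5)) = 14687 / 119625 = 0.12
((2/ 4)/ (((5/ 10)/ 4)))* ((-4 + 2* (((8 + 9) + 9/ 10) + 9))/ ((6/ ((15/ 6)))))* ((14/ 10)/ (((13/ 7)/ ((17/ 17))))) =4067/ 65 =62.57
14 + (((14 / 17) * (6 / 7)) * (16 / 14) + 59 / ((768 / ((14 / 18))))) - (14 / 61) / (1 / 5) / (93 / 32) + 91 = 164050606609 / 1555400448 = 105.47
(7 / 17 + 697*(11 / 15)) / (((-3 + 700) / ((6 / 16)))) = 0.28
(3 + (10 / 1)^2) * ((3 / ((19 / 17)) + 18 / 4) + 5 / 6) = 47071 / 57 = 825.81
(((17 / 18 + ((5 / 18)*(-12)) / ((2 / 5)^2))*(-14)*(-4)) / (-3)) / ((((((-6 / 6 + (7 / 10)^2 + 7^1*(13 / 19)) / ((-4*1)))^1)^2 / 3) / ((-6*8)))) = -9263779840000 / 198339483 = -46706.69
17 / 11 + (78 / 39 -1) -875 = -9597 / 11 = -872.45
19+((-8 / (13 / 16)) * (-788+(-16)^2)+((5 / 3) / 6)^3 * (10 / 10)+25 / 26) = 398650901 / 75816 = 5258.14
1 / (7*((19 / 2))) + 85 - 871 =-785.98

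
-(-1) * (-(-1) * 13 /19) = 13 /19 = 0.68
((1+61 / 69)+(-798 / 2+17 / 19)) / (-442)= 259723 / 289731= 0.90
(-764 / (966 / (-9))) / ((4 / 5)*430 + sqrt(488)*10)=24639 / 699706 -2865*sqrt(122) / 1399412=0.01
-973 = -973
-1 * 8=-8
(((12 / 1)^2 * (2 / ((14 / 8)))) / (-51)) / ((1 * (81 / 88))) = -11264 / 3213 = -3.51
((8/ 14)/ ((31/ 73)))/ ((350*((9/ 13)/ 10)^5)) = 216835112000/ 89695431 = 2417.46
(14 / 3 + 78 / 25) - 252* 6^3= -4081816 / 75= -54424.21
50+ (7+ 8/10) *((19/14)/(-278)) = 972259/19460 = 49.96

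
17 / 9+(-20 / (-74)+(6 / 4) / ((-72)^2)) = 276133 / 127872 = 2.16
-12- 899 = -911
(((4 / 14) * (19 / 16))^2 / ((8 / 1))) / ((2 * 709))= 361 / 35574784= 0.00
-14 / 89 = -0.16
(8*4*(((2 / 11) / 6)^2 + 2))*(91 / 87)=6345248 / 94743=66.97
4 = 4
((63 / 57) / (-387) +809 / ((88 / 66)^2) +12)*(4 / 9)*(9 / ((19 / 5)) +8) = 2152.30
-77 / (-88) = 7 / 8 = 0.88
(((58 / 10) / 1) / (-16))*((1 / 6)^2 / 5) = -29 / 14400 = -0.00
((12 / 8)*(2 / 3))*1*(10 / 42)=5 / 21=0.24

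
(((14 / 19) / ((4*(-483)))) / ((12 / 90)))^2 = 25 / 3055504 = 0.00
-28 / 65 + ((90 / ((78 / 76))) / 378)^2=-1264216 / 3353805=-0.38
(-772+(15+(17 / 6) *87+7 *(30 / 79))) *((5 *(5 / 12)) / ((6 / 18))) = -2005975 / 632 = -3174.01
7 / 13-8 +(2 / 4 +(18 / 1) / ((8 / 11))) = 925 / 52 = 17.79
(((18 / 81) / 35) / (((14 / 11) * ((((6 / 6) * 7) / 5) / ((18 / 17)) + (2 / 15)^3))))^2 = 2722500 / 191939495881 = 0.00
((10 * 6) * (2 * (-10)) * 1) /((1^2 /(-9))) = 10800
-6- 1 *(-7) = 1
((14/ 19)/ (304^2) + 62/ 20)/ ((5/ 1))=13608291/ 21948800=0.62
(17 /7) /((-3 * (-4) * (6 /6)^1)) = 17 /84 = 0.20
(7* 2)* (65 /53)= 910 /53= 17.17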